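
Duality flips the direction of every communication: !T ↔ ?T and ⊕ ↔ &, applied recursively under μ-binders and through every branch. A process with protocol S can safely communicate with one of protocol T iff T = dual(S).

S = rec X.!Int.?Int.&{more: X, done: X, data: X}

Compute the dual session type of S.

rec X.?Int.!Int.+{more: X, done: X, data: X}

rec X → rec X  (binder kept)
  !Int → ?Int
    ?Int → !Int
      &{more,done,data} → +{more,done,data}  (&→⊕)
        [more]
          X self-dual
        [done]
          X self-dual
        [data]
          X self-dual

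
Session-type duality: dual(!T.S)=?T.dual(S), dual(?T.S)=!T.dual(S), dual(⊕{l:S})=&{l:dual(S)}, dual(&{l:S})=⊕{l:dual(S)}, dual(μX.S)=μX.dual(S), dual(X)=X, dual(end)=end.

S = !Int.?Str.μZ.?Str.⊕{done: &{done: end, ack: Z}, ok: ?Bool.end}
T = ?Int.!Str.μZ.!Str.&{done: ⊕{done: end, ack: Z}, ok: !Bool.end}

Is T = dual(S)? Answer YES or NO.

YES

!Int | ?Int  ✓
  ?Str | !Str  ✓
    μZ | μZ  ✓ (binder kept)
      ?Str | !Str  ✓
        ⊕{done,ok} | &{done,ok}  ✓ same labels
          case done:
            &{done,ack} | ⊕{done,ack}  ✓ same labels
              case done:
                end | end  ✓
              case ack:
                Z | Z  ✓
          case ok:
            ?Bool | !Bool  ✓
              end | end  ✓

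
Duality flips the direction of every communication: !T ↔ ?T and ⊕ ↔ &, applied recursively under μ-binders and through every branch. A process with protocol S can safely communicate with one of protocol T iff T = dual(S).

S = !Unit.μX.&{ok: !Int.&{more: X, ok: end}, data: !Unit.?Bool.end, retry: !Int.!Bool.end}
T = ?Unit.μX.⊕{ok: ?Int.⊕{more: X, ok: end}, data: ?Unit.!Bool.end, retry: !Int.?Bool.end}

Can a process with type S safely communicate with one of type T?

NO

!Unit ‖ ?Unit  match
  μX ‖ μX  match (μ self-dual)
    &{ok,data,retry} ‖ ⊕{ok,data,retry}  match same labels
      case ok:
        !Int ‖ ?Int  match
          &{more,ok} ‖ ⊕{more,ok}  match same labels
            case more:
              X ‖ X  match
            case ok:
              end ‖ end  match
      case data:
        !Unit ‖ ?Unit  match
          ?Bool ‖ !Bool  match
            end ‖ end  match
      case retry:
        !Int ‖ !Int  ✗ same direction on both sides — not dual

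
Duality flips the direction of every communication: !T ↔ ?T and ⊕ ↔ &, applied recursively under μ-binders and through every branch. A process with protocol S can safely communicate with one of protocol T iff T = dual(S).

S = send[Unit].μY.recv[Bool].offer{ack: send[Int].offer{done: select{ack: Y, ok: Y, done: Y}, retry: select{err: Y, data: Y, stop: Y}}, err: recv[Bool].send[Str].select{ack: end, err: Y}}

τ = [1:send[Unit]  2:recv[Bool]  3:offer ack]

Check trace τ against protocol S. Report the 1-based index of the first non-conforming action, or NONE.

@1 send[Unit]  match  residual = μY.…
@2 recv[Bool]  match  residual = offer{ack: send[Int].offer{done: select{ack: μY.…, ok: μY.…, done: μY.…}, retry: select{err: μY.…, data: μY.…, stop: μY.…}}, err: recv[Bool].send[Str].select{ack: end, err: μY.…}}
@3 offer ack  match  residual = send[Int].offer{done: select{ack: μY.…, ok: μY.…, done: μY.…}, retry: select{err: μY.…, data: μY.…, stop: μY.…}}
trace exhausted — no violation

NONE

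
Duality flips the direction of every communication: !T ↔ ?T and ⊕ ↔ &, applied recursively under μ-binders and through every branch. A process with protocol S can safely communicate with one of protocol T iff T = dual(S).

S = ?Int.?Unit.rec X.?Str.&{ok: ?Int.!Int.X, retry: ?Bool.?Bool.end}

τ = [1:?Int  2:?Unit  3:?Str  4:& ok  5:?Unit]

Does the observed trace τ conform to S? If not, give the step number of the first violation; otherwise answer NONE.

[1] ?Int  match  cont: ?Unit.rec X.…
[2] ?Unit  match  cont: rec X.…
[3] ?Str  match  cont: &{ok: ?Int.!Int.rec X.…, retry: ?Bool.?Bool.end}
[4] & ok  match  cont: ?Int.!Int.rec X.…
[5] got ?Unit, protocol expects ?Int  ✗

5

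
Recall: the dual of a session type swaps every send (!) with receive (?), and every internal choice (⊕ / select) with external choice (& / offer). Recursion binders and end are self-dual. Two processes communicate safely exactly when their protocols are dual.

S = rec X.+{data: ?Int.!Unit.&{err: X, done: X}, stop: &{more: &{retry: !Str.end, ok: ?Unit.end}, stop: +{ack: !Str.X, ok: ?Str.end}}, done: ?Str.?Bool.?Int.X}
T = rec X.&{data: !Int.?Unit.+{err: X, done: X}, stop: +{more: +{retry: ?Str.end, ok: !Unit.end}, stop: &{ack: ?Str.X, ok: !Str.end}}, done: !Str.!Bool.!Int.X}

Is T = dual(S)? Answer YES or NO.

YES

rec X ‖ rec X  ok (binder kept)
  +{data,stop,done} ‖ &{data,stop,done}  ok same labels
    • data:
      ?Int ‖ !Int  ok
        !Unit ‖ ?Unit  ok
          &{err,done} ‖ +{err,done}  ok same labels
            • err:
              X ‖ X  ok
            • done:
              X ‖ X  ok
    • stop:
      &{more,stop} ‖ +{more,stop}  ok same labels
        • more:
          &{retry,ok} ‖ +{retry,ok}  ok same labels
            • retry:
              !Str ‖ ?Str  ok
                end ‖ end  ok
            • ok:
              ?Unit ‖ !Unit  ok
                end ‖ end  ok
        • stop:
          +{ack,ok} ‖ &{ack,ok}  ok same labels
            • ack:
              !Str ‖ ?Str  ok
                X ‖ X  ok
            • ok:
              ?Str ‖ !Str  ok
                end ‖ end  ok
    • done:
      ?Str ‖ !Str  ok
        ?Bool ‖ !Bool  ok
          ?Int ‖ !Int  ok
            X ‖ X  ok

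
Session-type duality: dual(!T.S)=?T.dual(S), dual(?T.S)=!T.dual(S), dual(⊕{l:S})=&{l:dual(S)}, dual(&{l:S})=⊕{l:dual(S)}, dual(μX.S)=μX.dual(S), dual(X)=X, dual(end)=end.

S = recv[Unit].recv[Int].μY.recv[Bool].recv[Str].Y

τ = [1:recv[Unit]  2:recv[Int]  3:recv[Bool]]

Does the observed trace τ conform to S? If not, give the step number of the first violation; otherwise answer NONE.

NONE

step 1: recv[Unit]  match  cont: recv[Int].μY.…
step 2: recv[Int]  match  cont: μY.…
step 3: recv[Bool]  match  cont: recv[Str].μY.…
τ conforms to S (length 3)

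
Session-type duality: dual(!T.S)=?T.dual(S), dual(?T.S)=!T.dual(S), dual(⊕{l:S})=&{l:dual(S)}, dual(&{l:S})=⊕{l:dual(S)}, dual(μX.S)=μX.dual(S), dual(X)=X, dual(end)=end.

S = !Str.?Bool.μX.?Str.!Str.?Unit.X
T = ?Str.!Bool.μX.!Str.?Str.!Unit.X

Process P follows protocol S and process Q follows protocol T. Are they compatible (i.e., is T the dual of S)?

!Str ‖ ?Str  match
  ?Bool ‖ !Bool  match
    μX ‖ μX  match (binder kept)
      ?Str ‖ !Str  match
        !Str ‖ ?Str  match
          ?Unit ‖ !Unit  match
            X ‖ X  match

YES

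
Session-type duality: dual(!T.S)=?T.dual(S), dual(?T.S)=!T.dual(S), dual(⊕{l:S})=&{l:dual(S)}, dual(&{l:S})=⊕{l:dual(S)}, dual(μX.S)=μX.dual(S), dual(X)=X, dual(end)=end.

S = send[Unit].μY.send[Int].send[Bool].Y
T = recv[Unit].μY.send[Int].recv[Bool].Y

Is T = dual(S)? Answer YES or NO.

send[Unit] vs recv[Unit]  ✓
  μY vs μY  ✓ (μ self-dual)
    send[Int] vs send[Int]  ✗ same direction on both sides — not dual

NO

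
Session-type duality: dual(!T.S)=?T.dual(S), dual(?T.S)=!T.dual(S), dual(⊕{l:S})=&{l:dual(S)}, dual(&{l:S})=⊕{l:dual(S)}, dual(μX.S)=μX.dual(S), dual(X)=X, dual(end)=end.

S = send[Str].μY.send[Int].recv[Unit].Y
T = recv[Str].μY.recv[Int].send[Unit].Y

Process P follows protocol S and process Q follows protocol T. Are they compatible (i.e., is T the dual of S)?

send[Str] ‖ recv[Str]  ok
  μY ‖ μY  ok (binder kept)
    send[Int] ‖ recv[Int]  ok
      recv[Unit] ‖ send[Unit]  ok
        Y ‖ Y  ok

YES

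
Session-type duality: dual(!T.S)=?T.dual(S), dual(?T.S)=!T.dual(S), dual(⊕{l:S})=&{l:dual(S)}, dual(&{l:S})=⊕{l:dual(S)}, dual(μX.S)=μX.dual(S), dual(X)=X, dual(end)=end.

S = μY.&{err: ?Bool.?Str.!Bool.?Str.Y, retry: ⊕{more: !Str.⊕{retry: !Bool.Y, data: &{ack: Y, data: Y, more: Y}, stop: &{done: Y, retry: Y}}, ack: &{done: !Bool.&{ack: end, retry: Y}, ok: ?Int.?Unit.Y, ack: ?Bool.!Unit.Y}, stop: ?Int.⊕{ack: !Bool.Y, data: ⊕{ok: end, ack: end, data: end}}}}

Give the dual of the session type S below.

μY = μY  (binder kept)
  &{err,retry} = ⊕{err,retry}  (external→internal)
    [err]
      ?Bool = !Bool
        ?Str = !Str
          !Bool = ?Bool
            ?Str = !Str
              Y ↦ Y
    [retry]
      ⊕{more,ack,stop} = &{more,ack,stop}  (select→offer)
        [more]
          !Str = ?Str
            ⊕{retry,data,stop} = &{retry,data,stop}  (select→offer)
              [retry]
                !Bool = ?Bool
                  Y ↦ Y
              [data]
                &{ack,data,more} = ⊕{ack,data,more}  (external→internal)
                  [ack]
                    Y ↦ Y
                  [data]
                    Y ↦ Y
                  [more]
                    Y ↦ Y
              [stop]
                &{done,retry} = ⊕{done,retry}  (external→internal)
                  [done]
                    Y ↦ Y
                  [retry]
                    Y ↦ Y
        [ack]
          &{done,ok,ack} = ⊕{done,ok,ack}  (external→internal)
            [done]
              !Bool = ?Bool
                &{ack,retry} = ⊕{ack,retry}  (external→internal)
                  [ack]
                    end ↦ end
                  [retry]
                    Y ↦ Y
            [ok]
              ?Int = !Int
                ?Unit = !Unit
                  Y ↦ Y
            [ack]
              ?Bool = !Bool
                !Unit = ?Unit
                  Y ↦ Y
        [stop]
          ?Int = !Int
            ⊕{ack,data} = &{ack,data}  (select→offer)
              [ack]
                !Bool = ?Bool
                  Y ↦ Y
              [data]
                ⊕{ok,ack,data} = &{ok,ack,data}  (select→offer)
                  [ok]
                    end ↦ end
                  [ack]
                    end ↦ end
                  [data]
                    end ↦ end

μY.⊕{err: !Bool.!Str.?Bool.!Str.Y, retry: &{more: ?Str.&{retry: ?Bool.Y, data: ⊕{ack: Y, data: Y, more: Y}, stop: ⊕{done: Y, retry: Y}}, ack: ⊕{done: ?Bool.⊕{ack: end, retry: Y}, ok: !Int.!Unit.Y, ack: !Bool.?Unit.Y}, stop: !Int.&{ack: ?Bool.Y, data: &{ok: end, ack: end, data: end}}}}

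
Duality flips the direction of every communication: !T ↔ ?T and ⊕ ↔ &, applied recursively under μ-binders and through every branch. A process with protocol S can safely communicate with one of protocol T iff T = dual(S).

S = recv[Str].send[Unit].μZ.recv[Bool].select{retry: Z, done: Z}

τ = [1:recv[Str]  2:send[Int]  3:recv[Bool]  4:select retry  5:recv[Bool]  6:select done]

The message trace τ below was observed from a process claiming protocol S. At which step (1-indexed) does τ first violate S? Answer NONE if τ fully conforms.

2

@1 recv[Str]  ✓  state: send[Unit].μZ.…
@2 got send[Int], protocol expects send[Unit]  ✗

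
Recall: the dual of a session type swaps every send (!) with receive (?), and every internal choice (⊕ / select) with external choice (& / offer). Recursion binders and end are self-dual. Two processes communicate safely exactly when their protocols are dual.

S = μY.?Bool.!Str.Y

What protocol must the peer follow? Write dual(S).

μY.!Bool.?Str.Y

μY = μY  (μ self-dual)
  ?Bool = !Bool
    !Str = ?Str
      Y self-dual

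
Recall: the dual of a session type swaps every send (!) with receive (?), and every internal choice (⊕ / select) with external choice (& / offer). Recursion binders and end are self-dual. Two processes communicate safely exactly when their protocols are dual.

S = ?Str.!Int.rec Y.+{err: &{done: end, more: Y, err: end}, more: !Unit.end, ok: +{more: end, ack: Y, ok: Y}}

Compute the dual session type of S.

?Str = !Str
  !Int = ?Int
    rec Y = rec Y  (binder kept)
      +{err,more,ok} = &{err,more,ok}  (select→offer)
        • err:
          &{done,more,err} = +{done,more,err}  (&→⊕)
            • done:
              end self-dual
            • more:
              Y self-dual
            • err:
              end self-dual
        • more:
          !Unit = ?Unit
            end self-dual
        • ok:
          +{more,ack,ok} = &{more,ack,ok}  (select→offer)
            • more:
              end self-dual
            • ack:
              Y self-dual
            • ok:
              Y self-dual

!Str.?Int.rec Y.&{err: +{done: end, more: Y, err: end}, more: ?Unit.end, ok: &{more: end, ack: Y, ok: Y}}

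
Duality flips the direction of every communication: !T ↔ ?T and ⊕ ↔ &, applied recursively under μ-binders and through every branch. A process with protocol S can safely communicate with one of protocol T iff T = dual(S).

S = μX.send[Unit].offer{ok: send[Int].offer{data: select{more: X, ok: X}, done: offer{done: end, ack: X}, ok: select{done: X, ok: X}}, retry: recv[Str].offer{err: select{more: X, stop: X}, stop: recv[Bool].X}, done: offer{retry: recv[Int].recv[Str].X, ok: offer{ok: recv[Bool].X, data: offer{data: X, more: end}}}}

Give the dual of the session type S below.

μX → μX  (binder kept)
  send[Unit] → recv[Unit]
    offer{ok,retry,done} → select{ok,retry,done}  (&→⊕)
      • ok:
        send[Int] → recv[Int]
          offer{data,done,ok} → select{data,done,ok}  (&→⊕)
            • data:
              select{more,ok} → offer{more,ok}  (internal→external)
                • more:
                  dual(X) = X
                • ok:
                  dual(X) = X
            • done:
              offer{done,ack} → select{done,ack}  (&→⊕)
                • done:
                  dual(end) = end
                • ack:
                  dual(X) = X
            • ok:
              select{done,ok} → offer{done,ok}  (internal→external)
                • done:
                  dual(X) = X
                • ok:
                  dual(X) = X
      • retry:
        recv[Str] → send[Str]
          offer{err,stop} → select{err,stop}  (&→⊕)
            • err:
              select{more,stop} → offer{more,stop}  (internal→external)
                • more:
                  dual(X) = X
                • stop:
                  dual(X) = X
            • stop:
              recv[Bool] → send[Bool]
                dual(X) = X
      • done:
        offer{retry,ok} → select{retry,ok}  (&→⊕)
          • retry:
            recv[Int] → send[Int]
              recv[Str] → send[Str]
                dual(X) = X
          • ok:
            offer{ok,data} → select{ok,data}  (&→⊕)
              • ok:
                recv[Bool] → send[Bool]
                  dual(X) = X
              • data:
                offer{data,more} → select{data,more}  (&→⊕)
                  • data:
                    dual(X) = X
                  • more:
                    dual(end) = end

μX.recv[Unit].select{ok: recv[Int].select{data: offer{more: X, ok: X}, done: select{done: end, ack: X}, ok: offer{done: X, ok: X}}, retry: send[Str].select{err: offer{more: X, stop: X}, stop: send[Bool].X}, done: select{retry: send[Int].send[Str].X, ok: select{ok: send[Bool].X, data: select{data: X, more: end}}}}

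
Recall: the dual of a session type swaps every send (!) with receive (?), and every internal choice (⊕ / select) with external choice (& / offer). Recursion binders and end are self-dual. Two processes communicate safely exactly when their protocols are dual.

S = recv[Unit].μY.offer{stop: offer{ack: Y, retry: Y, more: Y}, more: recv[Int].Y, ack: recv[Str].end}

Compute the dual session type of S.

send[Unit].μY.select{stop: select{ack: Y, retry: Y, more: Y}, more: send[Int].Y, ack: send[Str].end}

recv[Unit] = send[Unit]
  μY = μY  (rec unchanged)
    offer{stop,more,ack} = select{stop,more,ack}  (&→⊕)
      • stop:
        offer{ack,retry,more} = select{ack,retry,more}  (&→⊕)
          • ack:
            Y ↦ Y
          • retry:
            Y ↦ Y
          • more:
            Y ↦ Y
      • more:
        recv[Int] = send[Int]
          Y ↦ Y
      • ack:
        recv[Str] = send[Str]
          end ↦ end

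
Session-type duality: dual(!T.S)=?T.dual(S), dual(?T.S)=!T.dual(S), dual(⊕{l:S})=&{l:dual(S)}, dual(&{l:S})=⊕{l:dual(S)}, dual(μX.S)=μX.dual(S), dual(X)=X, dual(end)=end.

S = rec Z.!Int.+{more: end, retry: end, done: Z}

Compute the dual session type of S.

rec Z.?Int.&{more: end, retry: end, done: Z}

rec Z ↦ rec Z  (μ self-dual)
  !Int ↦ ?Int
    +{more,retry,done} ↦ &{more,retry,done}  (internal→external)
      case more:
        end self-dual
      case retry:
        end self-dual
      case done:
        Z self-dual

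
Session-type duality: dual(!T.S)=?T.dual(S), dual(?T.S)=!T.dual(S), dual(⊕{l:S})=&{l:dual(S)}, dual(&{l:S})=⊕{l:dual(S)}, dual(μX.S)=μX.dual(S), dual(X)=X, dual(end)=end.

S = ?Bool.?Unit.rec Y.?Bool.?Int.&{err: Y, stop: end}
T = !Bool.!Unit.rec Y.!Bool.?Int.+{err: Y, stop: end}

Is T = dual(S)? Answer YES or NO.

NO

?Bool ‖ !Bool  ✓
  ?Unit ‖ !Unit  ✓
    rec Y ‖ rec Y  ✓ (μ self-dual)
      ?Bool ‖ !Bool  ✓
        ?Int ‖ ?Int  ✗ same direction on both sides — not dual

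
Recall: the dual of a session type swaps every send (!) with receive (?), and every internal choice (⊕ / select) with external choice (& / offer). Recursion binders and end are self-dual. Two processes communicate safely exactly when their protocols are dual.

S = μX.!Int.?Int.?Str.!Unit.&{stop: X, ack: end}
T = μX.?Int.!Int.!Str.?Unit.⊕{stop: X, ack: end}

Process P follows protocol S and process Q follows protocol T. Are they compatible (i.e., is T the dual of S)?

μX ‖ μX  ok (rec unchanged)
  !Int ‖ ?Int  ok
    ?Int ‖ !Int  ok
      ?Str ‖ !Str  ok
        !Unit ‖ ?Unit  ok
          &{stop,ack} ‖ ⊕{stop,ack}  ok labels match
            [stop]
              X ‖ X  ok
            [ack]
              end ‖ end  ok

YES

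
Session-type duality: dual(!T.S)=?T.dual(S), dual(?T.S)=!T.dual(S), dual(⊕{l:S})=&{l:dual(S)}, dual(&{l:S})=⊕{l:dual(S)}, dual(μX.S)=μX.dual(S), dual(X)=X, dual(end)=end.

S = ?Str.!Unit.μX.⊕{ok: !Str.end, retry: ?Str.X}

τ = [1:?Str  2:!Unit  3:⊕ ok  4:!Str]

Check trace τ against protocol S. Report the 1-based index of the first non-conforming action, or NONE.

[1] ?Str  match  residual = !Unit.μX.…
[2] !Unit  match  residual = μX.…
[3] ⊕ ok  match  residual = !Str.end
[4] !Str  match  residual = end
all 4 steps conform

NONE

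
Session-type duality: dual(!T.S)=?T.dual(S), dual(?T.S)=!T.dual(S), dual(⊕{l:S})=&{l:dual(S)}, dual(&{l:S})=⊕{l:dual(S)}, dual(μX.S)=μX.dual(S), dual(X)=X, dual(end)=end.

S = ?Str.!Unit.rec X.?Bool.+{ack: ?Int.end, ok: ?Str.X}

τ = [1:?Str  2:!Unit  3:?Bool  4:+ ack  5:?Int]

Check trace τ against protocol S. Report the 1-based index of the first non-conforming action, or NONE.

NONE

step 1: ?Str  ok  cont: !Unit.rec X.…
step 2: !Unit  ok  cont: rec X.…
step 3: ?Bool  ok  cont: +{ack: ?Int.end, ok: ?Str.rec X.…}
step 4: + ack  ok  cont: ?Int.end
step 5: ?Int  ok  cont: end
τ conforms to S (length 5)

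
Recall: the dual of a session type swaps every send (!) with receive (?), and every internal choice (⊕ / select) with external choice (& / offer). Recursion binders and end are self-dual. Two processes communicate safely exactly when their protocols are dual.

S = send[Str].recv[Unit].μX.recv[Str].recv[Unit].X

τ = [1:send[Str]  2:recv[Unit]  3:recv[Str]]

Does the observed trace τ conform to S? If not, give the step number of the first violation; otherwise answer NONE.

NONE

[1] send[Str]  match  cont: recv[Unit].μX.…
[2] recv[Unit]  match  cont: μX.…
[3] recv[Str]  match  cont: recv[Unit].μX.…
trace exhausted — no violation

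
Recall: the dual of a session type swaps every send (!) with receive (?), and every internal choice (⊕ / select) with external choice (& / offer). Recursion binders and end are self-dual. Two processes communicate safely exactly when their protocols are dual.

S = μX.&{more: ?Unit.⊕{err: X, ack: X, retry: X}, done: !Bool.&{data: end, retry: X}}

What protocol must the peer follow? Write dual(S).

μX → μX  (rec unchanged)
  &{more,done} → ⊕{more,done}  (external→internal)
    case more:
      ?Unit → !Unit
        ⊕{err,ack,retry} → &{err,ack,retry}  (internal→external)
          case err:
            X ↦ X
          case ack:
            X ↦ X
          case retry:
            X ↦ X
    case done:
      !Bool → ?Bool
        &{data,retry} → ⊕{data,retry}  (external→internal)
          case data:
            end ↦ end
          case retry:
            X ↦ X

μX.⊕{more: !Unit.&{err: X, ack: X, retry: X}, done: ?Bool.⊕{data: end, retry: X}}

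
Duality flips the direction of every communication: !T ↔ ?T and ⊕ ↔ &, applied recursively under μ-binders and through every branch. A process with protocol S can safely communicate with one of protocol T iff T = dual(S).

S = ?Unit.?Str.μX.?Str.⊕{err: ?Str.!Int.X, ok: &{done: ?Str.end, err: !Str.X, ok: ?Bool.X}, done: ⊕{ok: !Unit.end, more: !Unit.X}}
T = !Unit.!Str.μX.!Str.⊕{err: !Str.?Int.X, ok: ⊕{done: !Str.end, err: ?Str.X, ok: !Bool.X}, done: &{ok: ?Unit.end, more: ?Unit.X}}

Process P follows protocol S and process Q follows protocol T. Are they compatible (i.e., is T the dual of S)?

NO

?Unit | !Unit  match
  ?Str | !Str  match
    μX | μX  match (μ self-dual)
      ?Str | !Str  match
        ⊕{err,ok,done} | ⊕{err,ok,done}  ✗ choice polarity not flipped — not dual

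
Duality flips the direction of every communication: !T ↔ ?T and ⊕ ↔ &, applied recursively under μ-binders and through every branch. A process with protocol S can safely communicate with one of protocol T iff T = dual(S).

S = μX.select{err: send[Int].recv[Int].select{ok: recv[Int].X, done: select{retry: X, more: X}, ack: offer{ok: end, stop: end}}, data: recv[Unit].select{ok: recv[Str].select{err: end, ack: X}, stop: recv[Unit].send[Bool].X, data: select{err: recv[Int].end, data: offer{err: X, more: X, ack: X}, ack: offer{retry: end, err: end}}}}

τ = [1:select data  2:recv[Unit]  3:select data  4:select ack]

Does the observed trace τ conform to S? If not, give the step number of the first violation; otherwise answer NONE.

step 1: select data  match  state: recv[Unit].select{ok: recv[Str].select{err: end, ack: μX.…}, stop: recv[Unit].send[Bool].μX.…, data: select{err: recv[Int].end, data: offer{err: μX.…, more: μX.…, ack: μX.…}, ack: offer{retry: end, err: end}}}
step 2: recv[Unit]  match  state: select{ok: recv[Str].select{err: end, ack: μX.…}, stop: recv[Unit].send[Bool].μX.…, data: select{err: recv[Int].end, data: offer{err: μX.…, more: μX.…, ack: μX.…}, ack: offer{retry: end, err: end}}}
step 3: select data  match  state: select{err: recv[Int].end, data: offer{err: μX.…, more: μX.…, ack: μX.…}, ack: offer{retry: end, err: end}}
step 4: select ack  match  state: offer{retry: end, err: end}
all 4 steps conform

NONE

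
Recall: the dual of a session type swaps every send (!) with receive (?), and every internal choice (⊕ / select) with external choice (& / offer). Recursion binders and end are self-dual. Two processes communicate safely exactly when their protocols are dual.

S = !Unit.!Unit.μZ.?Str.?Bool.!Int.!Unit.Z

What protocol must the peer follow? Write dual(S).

!Unit = ?Unit
  !Unit = ?Unit
    μZ = μZ  (μ self-dual)
      ?Str = !Str
        ?Bool = !Bool
          !Int = ?Int
            !Unit = ?Unit
              dual(Z) = Z

?Unit.?Unit.μZ.!Str.!Bool.?Int.?Unit.Z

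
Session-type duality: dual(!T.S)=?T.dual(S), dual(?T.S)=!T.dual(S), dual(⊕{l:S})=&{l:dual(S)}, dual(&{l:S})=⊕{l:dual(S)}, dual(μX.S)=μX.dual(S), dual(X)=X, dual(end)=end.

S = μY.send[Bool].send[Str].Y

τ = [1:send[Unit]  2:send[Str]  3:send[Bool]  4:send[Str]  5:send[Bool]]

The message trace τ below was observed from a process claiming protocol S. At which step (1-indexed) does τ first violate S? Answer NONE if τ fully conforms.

1

step 1: got send[Unit], protocol expects send[Bool]  ✗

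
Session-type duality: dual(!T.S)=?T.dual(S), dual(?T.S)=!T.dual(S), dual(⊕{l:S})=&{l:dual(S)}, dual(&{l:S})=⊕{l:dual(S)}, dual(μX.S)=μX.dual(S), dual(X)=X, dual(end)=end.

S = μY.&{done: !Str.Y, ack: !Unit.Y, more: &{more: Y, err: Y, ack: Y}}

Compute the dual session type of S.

μY.⊕{done: ?Str.Y, ack: ?Unit.Y, more: ⊕{more: Y, err: Y, ack: Y}}

μY ↦ μY  (μ self-dual)
  &{done,ack,more} ↦ ⊕{done,ack,more}  (offer→select)
    [done]
      !Str ↦ ?Str
        dual(Y) = Y
    [ack]
      !Unit ↦ ?Unit
        dual(Y) = Y
    [more]
      &{more,err,ack} ↦ ⊕{more,err,ack}  (offer→select)
        [more]
          dual(Y) = Y
        [err]
          dual(Y) = Y
        [ack]
          dual(Y) = Y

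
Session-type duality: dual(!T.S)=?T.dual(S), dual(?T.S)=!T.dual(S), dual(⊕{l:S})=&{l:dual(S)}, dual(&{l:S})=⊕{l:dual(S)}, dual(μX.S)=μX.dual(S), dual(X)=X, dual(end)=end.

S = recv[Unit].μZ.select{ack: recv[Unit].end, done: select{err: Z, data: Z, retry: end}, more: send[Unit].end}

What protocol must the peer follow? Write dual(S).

recv[Unit] = send[Unit]
  μZ = μZ  (binder kept)
    select{ack,done,more} = offer{ack,done,more}  (⊕→&)
      [ack]
        recv[Unit] = send[Unit]
          end ↦ end
      [done]
        select{err,data,retry} = offer{err,data,retry}  (⊕→&)
          [err]
            Z ↦ Z
          [data]
            Z ↦ Z
          [retry]
            end ↦ end
      [more]
        send[Unit] = recv[Unit]
          end ↦ end

send[Unit].μZ.offer{ack: send[Unit].end, done: offer{err: Z, data: Z, retry: end}, more: recv[Unit].end}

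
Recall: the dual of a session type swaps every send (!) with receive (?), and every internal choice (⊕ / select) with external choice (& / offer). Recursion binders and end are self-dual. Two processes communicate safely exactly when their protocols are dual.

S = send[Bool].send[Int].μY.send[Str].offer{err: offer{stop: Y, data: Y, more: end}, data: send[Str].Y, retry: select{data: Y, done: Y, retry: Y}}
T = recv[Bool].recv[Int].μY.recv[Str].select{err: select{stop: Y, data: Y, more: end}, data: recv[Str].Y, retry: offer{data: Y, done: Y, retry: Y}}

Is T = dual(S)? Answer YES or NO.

send[Bool] ‖ recv[Bool]  ok
  send[Int] ‖ recv[Int]  ok
    μY ‖ μY  ok (binder kept)
      send[Str] ‖ recv[Str]  ok
        offer{err,data,retry} ‖ select{err,data,retry}  ok same labels
          • err:
            offer{stop,data,more} ‖ select{stop,data,more}  ok same labels
              • stop:
                Y ‖ Y  ok
              • data:
                Y ‖ Y  ok
              • more:
                end ‖ end  ok
          • data:
            send[Str] ‖ recv[Str]  ok
              Y ‖ Y  ok
          • retry:
            select{data,done,retry} ‖ offer{data,done,retry}  ok same labels
              • data:
                Y ‖ Y  ok
              • done:
                Y ‖ Y  ok
              • retry:
                Y ‖ Y  ok

YES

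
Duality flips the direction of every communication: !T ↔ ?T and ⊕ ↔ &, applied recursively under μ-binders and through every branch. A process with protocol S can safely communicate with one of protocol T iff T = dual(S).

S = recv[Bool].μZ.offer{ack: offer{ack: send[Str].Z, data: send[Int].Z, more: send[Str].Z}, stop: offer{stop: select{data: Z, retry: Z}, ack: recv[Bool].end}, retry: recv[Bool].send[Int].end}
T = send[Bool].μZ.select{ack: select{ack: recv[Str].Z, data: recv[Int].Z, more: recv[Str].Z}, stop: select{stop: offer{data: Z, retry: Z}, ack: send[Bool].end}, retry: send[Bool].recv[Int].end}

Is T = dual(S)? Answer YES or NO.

recv[Bool] vs send[Bool]  ok
  μZ vs μZ  ok (rec unchanged)
    offer{ack,stop,retry} vs select{ack,stop,retry}  ok labels match
      case ack:
        offer{ack,data,more} vs select{ack,data,more}  ok labels match
          case ack:
            send[Str] vs recv[Str]  ok
              Z vs Z  ok
          case data:
            send[Int] vs recv[Int]  ok
              Z vs Z  ok
          case more:
            send[Str] vs recv[Str]  ok
              Z vs Z  ok
      case stop:
        offer{stop,ack} vs select{stop,ack}  ok labels match
          case stop:
            select{data,retry} vs offer{data,retry}  ok labels match
              case data:
                Z vs Z  ok
              case retry:
                Z vs Z  ok
          case ack:
            recv[Bool] vs send[Bool]  ok
              end vs end  ok
      case retry:
        recv[Bool] vs send[Bool]  ok
          send[Int] vs recv[Int]  ok
            end vs end  ok

YES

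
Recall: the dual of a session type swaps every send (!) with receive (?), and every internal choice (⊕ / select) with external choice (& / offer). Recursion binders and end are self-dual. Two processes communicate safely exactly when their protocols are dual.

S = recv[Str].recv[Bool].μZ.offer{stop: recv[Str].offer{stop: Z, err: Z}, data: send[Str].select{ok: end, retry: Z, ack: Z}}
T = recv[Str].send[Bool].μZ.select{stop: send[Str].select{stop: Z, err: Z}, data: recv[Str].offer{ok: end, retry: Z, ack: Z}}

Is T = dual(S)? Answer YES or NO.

NO

recv[Str] ‖ recv[Str]  ✗ same direction on both sides — not dual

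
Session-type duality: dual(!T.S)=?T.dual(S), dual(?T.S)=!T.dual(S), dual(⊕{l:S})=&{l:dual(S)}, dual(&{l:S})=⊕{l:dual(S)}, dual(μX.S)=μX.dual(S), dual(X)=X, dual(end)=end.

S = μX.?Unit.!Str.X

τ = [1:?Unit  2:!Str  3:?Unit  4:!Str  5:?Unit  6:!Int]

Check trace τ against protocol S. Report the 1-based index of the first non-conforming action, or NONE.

[1] ?Unit  match  now at !Str.μX.…
[2] !Str  match  now at μX.…
[3] ?Unit  match  now at !Str.μX.…
[4] !Str  match  now at μX.…
[5] ?Unit  match  now at !Str.μX.…
[6] got !Int, protocol expects !Str  ✗

6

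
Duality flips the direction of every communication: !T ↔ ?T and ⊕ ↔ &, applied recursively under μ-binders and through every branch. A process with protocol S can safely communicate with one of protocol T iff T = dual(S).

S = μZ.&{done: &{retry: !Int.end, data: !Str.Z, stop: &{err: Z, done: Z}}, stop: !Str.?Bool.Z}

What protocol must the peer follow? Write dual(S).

μZ → μZ  (μ self-dual)
  &{done,stop} → ⊕{done,stop}  (external→internal)
    [done]
      &{retry,data,stop} → ⊕{retry,data,stop}  (external→internal)
        [retry]
          !Int → ?Int
            end self-dual
        [data]
          !Str → ?Str
            Z self-dual
        [stop]
          &{err,done} → ⊕{err,done}  (external→internal)
            [err]
              Z self-dual
            [done]
              Z self-dual
    [stop]
      !Str → ?Str
        ?Bool → !Bool
          Z self-dual

μZ.⊕{done: ⊕{retry: ?Int.end, data: ?Str.Z, stop: ⊕{err: Z, done: Z}}, stop: ?Str.!Bool.Z}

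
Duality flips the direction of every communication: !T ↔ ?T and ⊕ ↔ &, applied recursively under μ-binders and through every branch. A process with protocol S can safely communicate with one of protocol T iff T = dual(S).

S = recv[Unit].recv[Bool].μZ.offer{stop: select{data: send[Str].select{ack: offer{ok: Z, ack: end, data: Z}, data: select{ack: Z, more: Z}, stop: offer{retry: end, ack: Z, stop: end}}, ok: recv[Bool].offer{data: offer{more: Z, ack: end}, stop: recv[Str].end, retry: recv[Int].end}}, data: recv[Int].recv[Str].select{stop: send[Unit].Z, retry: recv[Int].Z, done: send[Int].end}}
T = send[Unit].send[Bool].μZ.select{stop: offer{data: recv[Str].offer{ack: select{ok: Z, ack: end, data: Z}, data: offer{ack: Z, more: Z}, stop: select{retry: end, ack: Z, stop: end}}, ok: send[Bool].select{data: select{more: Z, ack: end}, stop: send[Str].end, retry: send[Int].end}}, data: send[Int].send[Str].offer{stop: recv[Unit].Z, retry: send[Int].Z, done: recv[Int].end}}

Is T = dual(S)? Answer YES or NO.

YES

recv[Unit] | send[Unit]  ok
  recv[Bool] | send[Bool]  ok
    μZ | μZ  ok (rec unchanged)
      offer{stop,data} | select{stop,data}  ok same labels
        • stop:
          select{data,ok} | offer{data,ok}  ok same labels
            • data:
              send[Str] | recv[Str]  ok
                select{ack,data,stop} | offer{ack,data,stop}  ok same labels
                  • ack:
                    offer{ok,ack,data} | select{ok,ack,data}  ok same labels
                      • ok:
                        Z | Z  ok
                      • ack:
                        end | end  ok
                      • data:
                        Z | Z  ok
                  • data:
                    select{ack,more} | offer{ack,more}  ok same labels
                      • ack:
                        Z | Z  ok
                      • more:
                        Z | Z  ok
                  • stop:
                    offer{retry,ack,stop} | select{retry,ack,stop}  ok same labels
                      • retry:
                        end | end  ok
                      • ack:
                        Z | Z  ok
                      • stop:
                        end | end  ok
            • ok:
              recv[Bool] | send[Bool]  ok
                offer{data,stop,retry} | select{data,stop,retry}  ok same labels
                  • data:
                    offer{more,ack} | select{more,ack}  ok same labels
                      • more:
                        Z | Z  ok
                      • ack:
                        end | end  ok
                  • stop:
                    recv[Str] | send[Str]  ok
                      end | end  ok
                  • retry:
                    recv[Int] | send[Int]  ok
                      end | end  ok
        • data:
          recv[Int] | send[Int]  ok
            recv[Str] | send[Str]  ok
              select{stop,retry,done} | offer{stop,retry,done}  ok same labels
                • stop:
                  send[Unit] | recv[Unit]  ok
                    Z | Z  ok
                • retry:
                  recv[Int] | send[Int]  ok
                    Z | Z  ok
                • done:
                  send[Int] | recv[Int]  ok
                    end | end  ok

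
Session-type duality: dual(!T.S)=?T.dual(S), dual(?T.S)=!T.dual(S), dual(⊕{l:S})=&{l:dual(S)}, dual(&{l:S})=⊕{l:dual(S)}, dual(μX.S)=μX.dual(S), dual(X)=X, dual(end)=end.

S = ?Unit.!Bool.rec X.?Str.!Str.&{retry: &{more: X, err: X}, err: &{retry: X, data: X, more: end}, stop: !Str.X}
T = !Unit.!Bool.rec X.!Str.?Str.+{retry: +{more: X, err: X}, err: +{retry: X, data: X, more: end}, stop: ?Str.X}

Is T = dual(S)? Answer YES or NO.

?Unit ‖ !Unit  ✓
  !Bool ‖ !Bool  ✗ same direction on both sides — not dual

NO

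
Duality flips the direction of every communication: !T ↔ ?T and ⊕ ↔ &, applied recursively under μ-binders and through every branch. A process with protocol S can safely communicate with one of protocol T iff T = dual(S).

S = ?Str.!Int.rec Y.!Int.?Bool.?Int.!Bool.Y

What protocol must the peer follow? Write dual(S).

!Str.?Int.rec Y.?Int.!Bool.!Int.?Bool.Y

?Str = !Str
  !Int = ?Int
    rec Y = rec Y  (rec unchanged)
      !Int = ?Int
        ?Bool = !Bool
          ?Int = !Int
            !Bool = ?Bool
              dual(Y) = Y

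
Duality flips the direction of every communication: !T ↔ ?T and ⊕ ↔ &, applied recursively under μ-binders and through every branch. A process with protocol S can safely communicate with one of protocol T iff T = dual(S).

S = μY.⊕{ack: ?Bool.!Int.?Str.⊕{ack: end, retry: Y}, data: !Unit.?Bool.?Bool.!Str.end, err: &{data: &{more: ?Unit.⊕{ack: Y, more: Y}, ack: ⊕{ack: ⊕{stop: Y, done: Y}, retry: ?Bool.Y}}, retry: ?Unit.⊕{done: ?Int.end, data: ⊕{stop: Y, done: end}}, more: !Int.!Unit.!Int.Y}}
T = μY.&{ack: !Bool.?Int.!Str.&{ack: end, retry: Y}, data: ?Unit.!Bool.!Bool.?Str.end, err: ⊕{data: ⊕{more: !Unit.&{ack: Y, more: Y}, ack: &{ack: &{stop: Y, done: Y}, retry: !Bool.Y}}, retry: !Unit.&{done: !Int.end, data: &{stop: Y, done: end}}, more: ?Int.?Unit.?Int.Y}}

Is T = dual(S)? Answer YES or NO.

μY | μY  ✓ (rec unchanged)
  ⊕{ack,data,err} | &{ack,data,err}  ✓ labels match
    case ack:
      ?Bool | !Bool  ✓
        !Int | ?Int  ✓
          ?Str | !Str  ✓
            ⊕{ack,retry} | &{ack,retry}  ✓ labels match
              case ack:
                end | end  ✓
              case retry:
                Y | Y  ✓
    case data:
      !Unit | ?Unit  ✓
        ?Bool | !Bool  ✓
          ?Bool | !Bool  ✓
            !Str | ?Str  ✓
              end | end  ✓
    case err:
      &{data,retry,more} | ⊕{data,retry,more}  ✓ labels match
        case data:
          &{more,ack} | ⊕{more,ack}  ✓ labels match
            case more:
              ?Unit | !Unit  ✓
                ⊕{ack,more} | &{ack,more}  ✓ labels match
                  case ack:
                    Y | Y  ✓
                  case more:
                    Y | Y  ✓
            case ack:
              ⊕{ack,retry} | &{ack,retry}  ✓ labels match
                case ack:
                  ⊕{stop,done} | &{stop,done}  ✓ labels match
                    case stop:
                      Y | Y  ✓
                    case done:
                      Y | Y  ✓
                case retry:
                  ?Bool | !Bool  ✓
                    Y | Y  ✓
        case retry:
          ?Unit | !Unit  ✓
            ⊕{done,data} | &{done,data}  ✓ labels match
              case done:
                ?Int | !Int  ✓
                  end | end  ✓
              case data:
                ⊕{stop,done} | &{stop,done}  ✓ labels match
                  case stop:
                    Y | Y  ✓
                  case done:
                    end | end  ✓
        case more:
          !Int | ?Int  ✓
            !Unit | ?Unit  ✓
              !Int | ?Int  ✓
                Y | Y  ✓

YES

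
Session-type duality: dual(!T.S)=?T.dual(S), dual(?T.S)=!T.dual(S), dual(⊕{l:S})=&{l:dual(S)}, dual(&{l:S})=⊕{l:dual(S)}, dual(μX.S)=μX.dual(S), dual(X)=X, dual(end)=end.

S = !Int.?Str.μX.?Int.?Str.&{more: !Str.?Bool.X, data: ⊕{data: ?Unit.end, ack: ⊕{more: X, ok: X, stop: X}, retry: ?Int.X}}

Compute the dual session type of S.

?Int.!Str.μX.!Int.!Str.⊕{more: ?Str.!Bool.X, data: &{data: !Unit.end, ack: &{more: X, ok: X, stop: X}, retry: !Int.X}}

!Int → ?Int
  ?Str → !Str
    μX → μX  (rec unchanged)
      ?Int → !Int
        ?Str → !Str
          &{more,data} → ⊕{more,data}  (external→internal)
            [more]
              !Str → ?Str
                ?Bool → !Bool
                  dual(X) = X
            [data]
              ⊕{data,ack,retry} → &{data,ack,retry}  (⊕→&)
                [data]
                  ?Unit → !Unit
                    dual(end) = end
                [ack]
                  ⊕{more,ok,stop} → &{more,ok,stop}  (⊕→&)
                    [more]
                      dual(X) = X
                    [ok]
                      dual(X) = X
                    [stop]
                      dual(X) = X
                [retry]
                  ?Int → !Int
                    dual(X) = X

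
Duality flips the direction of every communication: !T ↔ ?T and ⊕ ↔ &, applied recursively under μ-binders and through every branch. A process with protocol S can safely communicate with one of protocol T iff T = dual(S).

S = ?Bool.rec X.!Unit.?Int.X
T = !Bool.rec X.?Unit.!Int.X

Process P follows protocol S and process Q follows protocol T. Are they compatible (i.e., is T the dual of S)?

?Bool vs !Bool  ✓
  rec X vs rec X  ✓ (μ self-dual)
    !Unit vs ?Unit  ✓
      ?Int vs !Int  ✓
        X vs X  ✓

YES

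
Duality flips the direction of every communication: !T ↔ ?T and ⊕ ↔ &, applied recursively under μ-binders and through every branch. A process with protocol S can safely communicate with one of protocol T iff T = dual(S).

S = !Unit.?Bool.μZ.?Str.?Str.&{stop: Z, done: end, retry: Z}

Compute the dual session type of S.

!Unit → ?Unit
  ?Bool → !Bool
    μZ → μZ  (μ self-dual)
      ?Str → !Str
        ?Str → !Str
          &{stop,done,retry} → ⊕{stop,done,retry}  (offer→select)
            • stop:
              dual(Z) = Z
            • done:
              dual(end) = end
            • retry:
              dual(Z) = Z

?Unit.!Bool.μZ.!Str.!Str.⊕{stop: Z, done: end, retry: Z}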